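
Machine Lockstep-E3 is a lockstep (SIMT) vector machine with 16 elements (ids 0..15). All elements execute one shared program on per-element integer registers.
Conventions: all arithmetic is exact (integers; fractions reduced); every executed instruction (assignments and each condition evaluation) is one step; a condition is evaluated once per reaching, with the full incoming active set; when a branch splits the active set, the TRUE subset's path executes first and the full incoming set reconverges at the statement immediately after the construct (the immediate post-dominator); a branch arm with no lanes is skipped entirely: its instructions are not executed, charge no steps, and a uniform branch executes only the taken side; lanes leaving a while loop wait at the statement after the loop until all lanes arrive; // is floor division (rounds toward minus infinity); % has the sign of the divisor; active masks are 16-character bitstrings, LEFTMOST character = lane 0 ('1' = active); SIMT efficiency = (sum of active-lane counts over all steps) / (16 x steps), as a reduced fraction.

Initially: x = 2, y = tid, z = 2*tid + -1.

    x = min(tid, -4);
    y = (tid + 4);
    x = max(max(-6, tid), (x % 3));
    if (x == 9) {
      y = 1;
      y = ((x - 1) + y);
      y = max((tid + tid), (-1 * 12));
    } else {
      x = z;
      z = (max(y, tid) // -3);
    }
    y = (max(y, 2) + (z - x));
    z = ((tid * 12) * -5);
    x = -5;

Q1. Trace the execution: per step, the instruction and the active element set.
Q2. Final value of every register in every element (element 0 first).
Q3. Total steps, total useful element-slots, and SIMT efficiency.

step 0: x <- min(tid, -4)            1111111111111111
step 1: y <- (tid + 4)               1111111111111111
step 2: x <- max(max(-6, tid), (x % 3)) 1111111111111111
step 3: eval (x == 9)                1111111111111111
step 4: y <- 1                       0000000001000000
step 5: y <- ((x - 1) + y)           0000000001000000
step 6: y <- max((tid + tid), (-1 * 12)) 0000000001000000
step 7: x <- z                       1111111110111111
step 8: z <- (max(y, tid) // -3)     1111111110111111
step 9: y <- (max(y, 2) + (z - x))   1111111111111111
step 10: z <- ((tid * 12) * -5)       1111111111111111
step 11: x <- -5                      1111111111111111

Answer: 12 steps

x: -5,-5,-5,-5,-5,-5,-5,-5,-5,-5,-5,-5,-5,-5,-5,-5
y: 3,2,1,-1,-2,-3,-5,-6,-7,26,-10,-11,-13,-14,-15,-17
z: 0,-60,-120,-180,-240,-300,-360,-420,-480,-540,-600,-660,-720,-780,-840,-900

steps = 12; useful = 145; efficiency = 145/192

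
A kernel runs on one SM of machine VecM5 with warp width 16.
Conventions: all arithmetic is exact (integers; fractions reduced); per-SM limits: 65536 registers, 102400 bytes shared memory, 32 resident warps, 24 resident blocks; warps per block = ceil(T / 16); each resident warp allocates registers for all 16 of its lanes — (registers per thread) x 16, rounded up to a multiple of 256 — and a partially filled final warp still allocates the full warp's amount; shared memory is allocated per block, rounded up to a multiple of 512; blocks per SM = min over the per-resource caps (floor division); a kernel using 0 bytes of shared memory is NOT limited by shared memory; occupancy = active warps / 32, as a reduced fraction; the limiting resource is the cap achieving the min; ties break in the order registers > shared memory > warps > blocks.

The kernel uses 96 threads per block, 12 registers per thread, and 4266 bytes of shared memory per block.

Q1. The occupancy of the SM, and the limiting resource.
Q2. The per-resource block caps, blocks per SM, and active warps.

Answer: occupancy 15/16, limited by warps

registers: 42 blocks
shared memory: 22 blocks
warps: 5 blocks
blocks: 24 blocks

Answer: 5 blocks, 30 active warps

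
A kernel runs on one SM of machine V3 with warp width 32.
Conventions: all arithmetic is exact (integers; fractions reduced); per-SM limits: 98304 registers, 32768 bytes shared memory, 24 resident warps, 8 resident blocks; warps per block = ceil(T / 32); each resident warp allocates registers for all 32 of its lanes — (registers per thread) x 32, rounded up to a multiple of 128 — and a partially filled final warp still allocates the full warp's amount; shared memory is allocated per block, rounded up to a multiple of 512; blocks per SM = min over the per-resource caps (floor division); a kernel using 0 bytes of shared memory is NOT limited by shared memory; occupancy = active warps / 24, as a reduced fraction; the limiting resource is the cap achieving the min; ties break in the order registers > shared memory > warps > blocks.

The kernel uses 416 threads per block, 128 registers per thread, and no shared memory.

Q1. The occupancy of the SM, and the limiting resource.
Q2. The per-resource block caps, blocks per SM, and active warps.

Answer: occupancy 13/24, limited by registers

registers: 1 block
shared memory: no limit (kernel uses none)
warps: 1 block
blocks: 8 blocks

Answer: 1 block, 13 active warps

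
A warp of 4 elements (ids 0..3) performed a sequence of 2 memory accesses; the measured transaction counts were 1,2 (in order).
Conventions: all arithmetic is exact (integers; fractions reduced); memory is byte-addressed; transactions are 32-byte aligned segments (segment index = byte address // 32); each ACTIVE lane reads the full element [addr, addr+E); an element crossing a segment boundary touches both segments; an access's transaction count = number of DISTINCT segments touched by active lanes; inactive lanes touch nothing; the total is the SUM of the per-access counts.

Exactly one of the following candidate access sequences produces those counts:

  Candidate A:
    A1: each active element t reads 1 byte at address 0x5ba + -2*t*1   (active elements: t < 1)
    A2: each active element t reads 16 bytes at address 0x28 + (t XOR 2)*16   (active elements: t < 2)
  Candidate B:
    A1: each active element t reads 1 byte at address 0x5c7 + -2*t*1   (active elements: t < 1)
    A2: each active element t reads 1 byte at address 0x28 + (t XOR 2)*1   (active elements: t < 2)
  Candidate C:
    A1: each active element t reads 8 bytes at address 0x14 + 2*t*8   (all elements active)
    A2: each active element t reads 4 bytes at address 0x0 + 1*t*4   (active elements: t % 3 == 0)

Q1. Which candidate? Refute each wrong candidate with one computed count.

B: A2 gives 1 transaction, not 2
C: A1 gives 3 transactions, not 1
A: all counts match (1,2)

Answer: A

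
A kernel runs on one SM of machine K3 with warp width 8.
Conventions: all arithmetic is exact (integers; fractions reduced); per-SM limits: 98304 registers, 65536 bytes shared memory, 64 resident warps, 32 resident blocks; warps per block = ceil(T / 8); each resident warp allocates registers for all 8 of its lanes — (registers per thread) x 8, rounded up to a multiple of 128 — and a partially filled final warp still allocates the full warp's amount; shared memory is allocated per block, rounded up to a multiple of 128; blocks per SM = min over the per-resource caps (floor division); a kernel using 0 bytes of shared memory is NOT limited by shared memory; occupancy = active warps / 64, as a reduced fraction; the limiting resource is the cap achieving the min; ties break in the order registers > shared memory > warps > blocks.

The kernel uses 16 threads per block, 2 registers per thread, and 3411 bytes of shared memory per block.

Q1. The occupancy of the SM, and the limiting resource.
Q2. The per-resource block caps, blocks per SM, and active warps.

Answer: occupancy 9/16, limited by shared memory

registers: 384 blocks
shared memory: 18 blocks
warps: 32 blocks
blocks: 32 blocks

Answer: 18 blocks, 36 active warps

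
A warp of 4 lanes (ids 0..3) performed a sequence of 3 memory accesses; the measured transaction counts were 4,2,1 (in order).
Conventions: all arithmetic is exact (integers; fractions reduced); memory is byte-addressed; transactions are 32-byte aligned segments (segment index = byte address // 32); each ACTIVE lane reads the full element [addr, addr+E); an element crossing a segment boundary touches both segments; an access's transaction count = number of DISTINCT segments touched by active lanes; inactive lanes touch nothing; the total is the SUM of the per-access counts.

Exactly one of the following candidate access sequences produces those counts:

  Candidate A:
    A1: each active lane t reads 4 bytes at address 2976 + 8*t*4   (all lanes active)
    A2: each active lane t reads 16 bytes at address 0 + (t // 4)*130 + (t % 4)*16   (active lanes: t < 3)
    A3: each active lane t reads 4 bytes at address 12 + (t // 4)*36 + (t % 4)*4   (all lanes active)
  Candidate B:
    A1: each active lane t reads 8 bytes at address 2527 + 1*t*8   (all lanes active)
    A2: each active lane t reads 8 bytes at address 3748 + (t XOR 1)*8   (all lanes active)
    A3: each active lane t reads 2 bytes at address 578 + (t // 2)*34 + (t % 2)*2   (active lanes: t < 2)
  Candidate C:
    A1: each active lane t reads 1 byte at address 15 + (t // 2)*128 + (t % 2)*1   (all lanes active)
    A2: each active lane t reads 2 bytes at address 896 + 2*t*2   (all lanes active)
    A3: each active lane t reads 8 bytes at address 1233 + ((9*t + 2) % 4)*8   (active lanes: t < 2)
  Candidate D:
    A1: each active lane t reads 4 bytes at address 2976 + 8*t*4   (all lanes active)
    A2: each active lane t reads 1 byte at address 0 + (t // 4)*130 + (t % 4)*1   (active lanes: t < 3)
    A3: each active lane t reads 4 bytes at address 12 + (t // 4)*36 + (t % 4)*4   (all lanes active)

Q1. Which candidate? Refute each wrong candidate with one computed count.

B: A1 gives 2 transactions, not 4
C: A1 gives 2 transactions, not 4
D: A2 gives 1 transaction, not 2
A: all counts match (4,2,1)

Answer: A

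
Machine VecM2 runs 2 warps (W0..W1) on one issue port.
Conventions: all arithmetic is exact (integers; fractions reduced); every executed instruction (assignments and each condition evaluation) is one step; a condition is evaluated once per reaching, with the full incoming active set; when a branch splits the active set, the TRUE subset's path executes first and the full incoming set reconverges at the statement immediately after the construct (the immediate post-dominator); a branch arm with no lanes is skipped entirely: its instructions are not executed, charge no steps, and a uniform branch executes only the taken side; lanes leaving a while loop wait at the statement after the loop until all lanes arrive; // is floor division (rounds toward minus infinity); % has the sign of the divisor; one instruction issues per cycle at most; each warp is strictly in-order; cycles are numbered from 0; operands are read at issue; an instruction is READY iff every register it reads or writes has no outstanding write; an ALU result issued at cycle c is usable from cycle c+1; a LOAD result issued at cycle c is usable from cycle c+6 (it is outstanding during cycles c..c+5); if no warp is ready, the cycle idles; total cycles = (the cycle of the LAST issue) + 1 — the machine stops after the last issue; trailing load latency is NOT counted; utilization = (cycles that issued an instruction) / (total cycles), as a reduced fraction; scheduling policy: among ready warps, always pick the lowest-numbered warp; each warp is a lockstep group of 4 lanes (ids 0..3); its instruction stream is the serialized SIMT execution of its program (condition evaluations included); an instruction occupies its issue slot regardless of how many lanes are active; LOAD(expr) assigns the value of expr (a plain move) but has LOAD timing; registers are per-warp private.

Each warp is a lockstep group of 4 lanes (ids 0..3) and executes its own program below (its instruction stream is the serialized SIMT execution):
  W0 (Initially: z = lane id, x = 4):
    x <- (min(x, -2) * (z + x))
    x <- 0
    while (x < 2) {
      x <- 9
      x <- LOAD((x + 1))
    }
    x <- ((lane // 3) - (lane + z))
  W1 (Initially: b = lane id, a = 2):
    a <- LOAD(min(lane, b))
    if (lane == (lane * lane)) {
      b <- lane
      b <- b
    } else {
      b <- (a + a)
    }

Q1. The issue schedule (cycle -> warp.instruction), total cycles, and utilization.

cycle 0: W0.I0
cycle 1: W0.I1
cycle 2: W0.I2
cycle 3: W0.I3
cycle 4: W0.I4
cycle 5: W1.I0
cycle 6: W1.I1
cycle 7: W1.I2
cycle 8: W1.I3
cycle 9: idle
cycle 10: W0.I5
cycle 11: W0.I6
cycle 12: W1.I4

Answer: 13 cycles, utilization 12/13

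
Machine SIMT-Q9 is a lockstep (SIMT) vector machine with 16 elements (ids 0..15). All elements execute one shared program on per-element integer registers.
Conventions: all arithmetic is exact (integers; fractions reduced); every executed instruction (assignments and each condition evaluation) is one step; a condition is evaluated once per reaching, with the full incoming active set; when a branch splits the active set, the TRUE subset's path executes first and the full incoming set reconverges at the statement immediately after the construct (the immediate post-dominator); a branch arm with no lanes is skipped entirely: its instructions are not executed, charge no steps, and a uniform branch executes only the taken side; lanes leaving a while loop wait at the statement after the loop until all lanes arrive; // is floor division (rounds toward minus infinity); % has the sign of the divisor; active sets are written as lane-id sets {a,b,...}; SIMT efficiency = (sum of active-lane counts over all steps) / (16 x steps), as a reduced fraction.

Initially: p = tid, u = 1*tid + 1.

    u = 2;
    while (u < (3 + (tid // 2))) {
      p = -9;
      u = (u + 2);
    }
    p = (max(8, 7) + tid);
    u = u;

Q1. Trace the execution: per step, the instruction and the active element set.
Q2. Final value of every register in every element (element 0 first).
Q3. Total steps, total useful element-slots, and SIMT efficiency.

step 0: u <- 2                       {0,1,2,3,4,5,6,7,8,9,10,11,12,13,14,15}
step 1: eval (u < (3 + (tid // 2)))  {0,1,2,3,4,5,6,7,8,9,10,11,12,13,14,15}
step 2: p <- -9                      {0,1,2,3,4,5,6,7,8,9,10,11,12,13,14,15}
step 3: u <- (u + 2)                 {0,1,2,3,4,5,6,7,8,9,10,11,12,13,14,15}
step 4: eval (u < (3 + (tid // 2)))  {0,1,2,3,4,5,6,7,8,9,10,11,12,13,14,15}
step 5: p <- -9                      {4,5,6,7,8,9,10,11,12,13,14,15}
step 6: u <- (u + 2)                 {4,5,6,7,8,9,10,11,12,13,14,15}
step 7: eval (u < (3 + (tid // 2)))  {4,5,6,7,8,9,10,11,12,13,14,15}
step 8: p <- -9                      {8,9,10,11,12,13,14,15}
step 9: u <- (u + 2)                 {8,9,10,11,12,13,14,15}
step 10: eval (u < (3 + (tid // 2)))  {8,9,10,11,12,13,14,15}
step 11: p <- -9                      {12,13,14,15}
step 12: u <- (u + 2)                 {12,13,14,15}
step 13: eval (u < (3 + (tid // 2)))  {12,13,14,15}
step 14: p <- (max(8, 7) + tid)       {0,1,2,3,4,5,6,7,8,9,10,11,12,13,14,15}
step 15: u <- u                       {0,1,2,3,4,5,6,7,8,9,10,11,12,13,14,15}

Answer: 16 steps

p: 8,9,10,11,12,13,14,15,16,17,18,19,20,21,22,23
u: 4,4,4,4,6,6,6,6,8,8,8,8,10,10,10,10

steps = 16; useful = 184; efficiency = 184/256 = 23/32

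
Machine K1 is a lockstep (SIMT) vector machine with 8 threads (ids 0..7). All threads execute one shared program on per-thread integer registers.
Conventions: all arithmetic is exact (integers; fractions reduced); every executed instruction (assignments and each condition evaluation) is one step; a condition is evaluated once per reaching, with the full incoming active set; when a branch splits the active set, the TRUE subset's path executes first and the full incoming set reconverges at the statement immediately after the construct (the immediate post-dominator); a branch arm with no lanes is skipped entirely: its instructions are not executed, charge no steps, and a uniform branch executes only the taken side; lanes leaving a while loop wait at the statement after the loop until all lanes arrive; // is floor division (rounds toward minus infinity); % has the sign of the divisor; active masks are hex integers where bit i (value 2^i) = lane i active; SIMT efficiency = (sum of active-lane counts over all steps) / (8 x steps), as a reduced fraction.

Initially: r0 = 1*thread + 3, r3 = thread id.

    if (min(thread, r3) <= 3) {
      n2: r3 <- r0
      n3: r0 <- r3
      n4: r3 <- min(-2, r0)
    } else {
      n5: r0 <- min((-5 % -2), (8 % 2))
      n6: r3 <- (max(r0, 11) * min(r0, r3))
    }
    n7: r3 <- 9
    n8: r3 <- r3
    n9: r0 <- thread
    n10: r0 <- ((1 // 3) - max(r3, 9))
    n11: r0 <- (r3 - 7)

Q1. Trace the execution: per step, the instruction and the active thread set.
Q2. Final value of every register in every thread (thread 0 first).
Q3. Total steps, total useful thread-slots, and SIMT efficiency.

step 0: eval (min(thread, r3) <= 3)  0xff
step 1: r3 <- r0                     0x0f
step 2: r0 <- r3                     0x0f
step 3: r3 <- min(-2, r0)            0x0f
step 4: r0 <- min((-5 % -2), (8 % 2)) 0xf0
step 5: r3 <- (max(r0, 11) * min(r0, r3)) 0xf0
step 6: r3 <- 9                      0xff
step 7: r3 <- r3                     0xff
step 8: r0 <- thread                 0xff
step 9: r0 <- ((1 // 3) - max(r3, 9)) 0xff
step 10: r0 <- (r3 - 7)               0xff

Answer: 11 steps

r0: 2,2,2,2,2,2,2,2
r3: 9,9,9,9,9,9,9,9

steps = 11; useful = 68; efficiency = 68/88 = 17/22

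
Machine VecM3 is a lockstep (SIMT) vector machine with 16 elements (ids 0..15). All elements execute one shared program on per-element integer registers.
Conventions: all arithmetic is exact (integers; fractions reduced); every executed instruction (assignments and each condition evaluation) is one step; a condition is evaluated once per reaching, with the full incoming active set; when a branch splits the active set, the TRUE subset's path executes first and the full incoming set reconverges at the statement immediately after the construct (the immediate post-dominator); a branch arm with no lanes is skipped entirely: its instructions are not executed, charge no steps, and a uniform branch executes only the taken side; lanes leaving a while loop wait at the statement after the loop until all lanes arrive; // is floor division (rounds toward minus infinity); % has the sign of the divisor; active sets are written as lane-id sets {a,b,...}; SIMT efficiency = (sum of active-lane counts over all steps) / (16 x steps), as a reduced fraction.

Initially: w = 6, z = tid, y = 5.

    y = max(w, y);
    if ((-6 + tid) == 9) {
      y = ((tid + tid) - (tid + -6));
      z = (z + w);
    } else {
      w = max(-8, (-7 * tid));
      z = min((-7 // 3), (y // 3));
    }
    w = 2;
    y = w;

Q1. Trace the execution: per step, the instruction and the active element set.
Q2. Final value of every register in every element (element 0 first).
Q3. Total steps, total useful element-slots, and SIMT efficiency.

step 0: y <- max(w, y)               {0,1,2,3,4,5,6,7,8,9,10,11,12,13,14,15}
step 1: eval ((-6 + tid) == 9)       {0,1,2,3,4,5,6,7,8,9,10,11,12,13,14,15}
step 2: y <- ((tid + tid) - (tid + -6)) {15}
step 3: z <- (z + w)                 {15}
step 4: w <- max(-8, (-7 * tid))     {0,1,2,3,4,5,6,7,8,9,10,11,12,13,14}
step 5: z <- min((-7 // 3), (y // 3)) {0,1,2,3,4,5,6,7,8,9,10,11,12,13,14}
step 6: w <- 2                       {0,1,2,3,4,5,6,7,8,9,10,11,12,13,14,15}
step 7: y <- w                       {0,1,2,3,4,5,6,7,8,9,10,11,12,13,14,15}

Answer: 8 steps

w: 2,2,2,2,2,2,2,2,2,2,2,2,2,2,2,2
z: -3,-3,-3,-3,-3,-3,-3,-3,-3,-3,-3,-3,-3,-3,-3,21
y: 2,2,2,2,2,2,2,2,2,2,2,2,2,2,2,2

steps = 8; useful = 96; efficiency = 96/128 = 3/4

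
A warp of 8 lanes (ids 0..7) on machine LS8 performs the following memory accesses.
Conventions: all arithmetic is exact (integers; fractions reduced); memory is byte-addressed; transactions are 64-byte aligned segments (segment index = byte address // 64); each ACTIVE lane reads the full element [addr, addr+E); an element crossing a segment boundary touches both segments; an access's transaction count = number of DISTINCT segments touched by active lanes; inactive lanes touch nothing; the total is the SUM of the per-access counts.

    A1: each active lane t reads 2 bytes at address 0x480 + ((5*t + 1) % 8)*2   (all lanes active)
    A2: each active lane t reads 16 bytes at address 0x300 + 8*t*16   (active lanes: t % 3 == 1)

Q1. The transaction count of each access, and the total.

A1: 1 transaction
A2: 3 transactions

Answer: 1,3; total 4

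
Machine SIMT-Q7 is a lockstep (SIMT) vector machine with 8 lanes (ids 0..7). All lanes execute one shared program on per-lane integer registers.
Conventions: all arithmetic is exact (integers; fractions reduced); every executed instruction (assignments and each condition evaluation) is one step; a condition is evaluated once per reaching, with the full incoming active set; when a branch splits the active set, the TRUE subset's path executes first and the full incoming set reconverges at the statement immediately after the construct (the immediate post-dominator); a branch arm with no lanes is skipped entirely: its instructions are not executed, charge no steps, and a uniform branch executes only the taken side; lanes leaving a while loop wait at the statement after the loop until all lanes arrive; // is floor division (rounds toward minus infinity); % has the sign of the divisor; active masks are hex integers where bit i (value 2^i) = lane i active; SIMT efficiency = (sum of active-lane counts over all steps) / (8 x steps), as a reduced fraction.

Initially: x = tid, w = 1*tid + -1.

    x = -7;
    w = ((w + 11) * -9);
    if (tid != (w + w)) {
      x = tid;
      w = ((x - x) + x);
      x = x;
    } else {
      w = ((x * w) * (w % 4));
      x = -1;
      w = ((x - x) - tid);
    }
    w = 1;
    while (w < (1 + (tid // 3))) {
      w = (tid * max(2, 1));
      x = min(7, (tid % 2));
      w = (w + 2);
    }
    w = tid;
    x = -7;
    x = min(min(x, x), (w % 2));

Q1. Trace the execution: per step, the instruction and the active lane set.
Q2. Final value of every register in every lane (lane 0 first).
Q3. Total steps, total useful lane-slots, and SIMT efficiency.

step 0: x <- -7                      0xff
step 1: w <- ((w + 11) * -9)         0xff
step 2: eval (tid != (w + w))        0xff
step 3: x <- tid                     0xff
step 4: w <- ((x - x) + x)           0xff
step 5: x <- x                       0xff
step 6: w <- 1                       0xff
step 7: eval (w < (1 + (tid // 3)))  0xff
step 8: w <- (tid * max(2, 1))       0xf8
step 9: x <- min(7, (tid % 2))       0xf8
step 10: w <- (w + 2)                 0xf8
step 11: eval (w < (1 + (tid // 3)))  0xf8
step 12: w <- tid                     0xff
step 13: x <- -7                      0xff
step 14: x <- min(min(x, x), (w % 2)) 0xff

Answer: 15 steps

x: -7,-7,-7,-7,-7,-7,-7,-7
w: 0,1,2,3,4,5,6,7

steps = 15; useful = 108; efficiency = 108/120 = 9/10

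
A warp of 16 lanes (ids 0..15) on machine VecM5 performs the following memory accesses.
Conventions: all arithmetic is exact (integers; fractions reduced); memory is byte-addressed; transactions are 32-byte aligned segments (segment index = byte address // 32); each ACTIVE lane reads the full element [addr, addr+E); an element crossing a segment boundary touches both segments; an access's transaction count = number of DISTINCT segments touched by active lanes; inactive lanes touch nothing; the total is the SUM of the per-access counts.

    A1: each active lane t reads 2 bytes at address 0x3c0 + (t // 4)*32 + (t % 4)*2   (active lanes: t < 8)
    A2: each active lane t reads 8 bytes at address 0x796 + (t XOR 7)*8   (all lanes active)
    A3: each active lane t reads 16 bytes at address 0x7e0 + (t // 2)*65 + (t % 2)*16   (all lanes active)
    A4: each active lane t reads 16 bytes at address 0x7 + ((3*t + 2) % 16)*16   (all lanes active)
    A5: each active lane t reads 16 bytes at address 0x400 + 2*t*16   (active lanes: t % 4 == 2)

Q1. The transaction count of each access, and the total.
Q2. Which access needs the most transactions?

A1: 2 transactions
A2: 5 transactions
A3: 15 transactions
A4: 9 transactions
A5: 4 transactions

Answer: 2,5,15,9,4; total 35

Answer: A3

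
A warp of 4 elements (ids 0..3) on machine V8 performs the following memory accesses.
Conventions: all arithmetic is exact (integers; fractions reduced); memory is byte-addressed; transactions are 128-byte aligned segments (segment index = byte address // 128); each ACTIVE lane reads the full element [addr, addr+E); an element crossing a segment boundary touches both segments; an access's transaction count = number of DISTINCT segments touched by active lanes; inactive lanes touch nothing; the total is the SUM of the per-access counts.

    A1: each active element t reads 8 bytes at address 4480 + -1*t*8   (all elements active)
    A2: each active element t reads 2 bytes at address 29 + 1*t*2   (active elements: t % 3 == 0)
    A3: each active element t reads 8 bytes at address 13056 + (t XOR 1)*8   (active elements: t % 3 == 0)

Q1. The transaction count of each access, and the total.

A1: 2 transactions
A2: 1 transaction
A3: 1 transaction

Answer: 2,1,1; total 4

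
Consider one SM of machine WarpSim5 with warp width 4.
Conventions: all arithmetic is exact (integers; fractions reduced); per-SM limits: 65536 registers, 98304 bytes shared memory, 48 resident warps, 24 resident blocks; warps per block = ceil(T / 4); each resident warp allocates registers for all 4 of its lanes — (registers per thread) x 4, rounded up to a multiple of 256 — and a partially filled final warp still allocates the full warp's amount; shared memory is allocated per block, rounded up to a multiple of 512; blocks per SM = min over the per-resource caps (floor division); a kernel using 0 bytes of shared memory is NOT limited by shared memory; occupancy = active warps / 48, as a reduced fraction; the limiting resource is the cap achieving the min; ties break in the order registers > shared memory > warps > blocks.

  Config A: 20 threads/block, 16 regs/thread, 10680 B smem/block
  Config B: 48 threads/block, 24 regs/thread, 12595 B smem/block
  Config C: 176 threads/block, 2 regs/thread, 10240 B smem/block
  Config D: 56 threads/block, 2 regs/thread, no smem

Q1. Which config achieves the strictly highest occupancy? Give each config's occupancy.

occupancies: A 15/16, B 1, C 11/12, D 7/8

Answer: B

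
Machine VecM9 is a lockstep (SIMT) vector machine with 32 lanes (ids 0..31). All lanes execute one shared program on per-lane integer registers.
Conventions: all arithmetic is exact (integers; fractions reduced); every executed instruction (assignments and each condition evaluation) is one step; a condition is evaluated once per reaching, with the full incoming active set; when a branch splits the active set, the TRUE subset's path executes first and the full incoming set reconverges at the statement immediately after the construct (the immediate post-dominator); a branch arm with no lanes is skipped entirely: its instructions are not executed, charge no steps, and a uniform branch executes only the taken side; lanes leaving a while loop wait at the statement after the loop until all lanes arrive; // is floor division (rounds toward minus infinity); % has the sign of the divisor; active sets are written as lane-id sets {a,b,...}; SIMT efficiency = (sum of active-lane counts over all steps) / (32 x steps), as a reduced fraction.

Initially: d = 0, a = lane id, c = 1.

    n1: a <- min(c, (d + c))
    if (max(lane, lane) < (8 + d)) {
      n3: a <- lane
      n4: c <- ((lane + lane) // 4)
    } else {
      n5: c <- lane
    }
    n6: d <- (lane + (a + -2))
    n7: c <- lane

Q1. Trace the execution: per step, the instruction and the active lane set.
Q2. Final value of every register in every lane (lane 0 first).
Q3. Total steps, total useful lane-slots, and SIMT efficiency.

step 0: a <- min(c, (d + c))         {0,1,2,3,4,5,6,7,8,9,10,11,12,13,14,15,16,17,18,19,20,21,22,23,24,25,26,27,28,29,30,31}
step 1: eval (max(lane, lane) < (8 + d)) {0,1,2,3,4,5,6,7,8,9,10,11,12,13,14,15,16,17,18,19,20,21,22,23,24,25,26,27,28,29,30,31}
step 2: a <- lane                    {0,1,2,3,4,5,6,7}
step 3: c <- ((lane + lane) // 4)    {0,1,2,3,4,5,6,7}
step 4: c <- lane                    {8,9,10,11,12,13,14,15,16,17,18,19,20,21,22,23,24,25,26,27,28,29,30,31}
step 5: d <- (lane + (a + -2))       {0,1,2,3,4,5,6,7,8,9,10,11,12,13,14,15,16,17,18,19,20,21,22,23,24,25,26,27,28,29,30,31}
step 6: c <- lane                    {0,1,2,3,4,5,6,7,8,9,10,11,12,13,14,15,16,17,18,19,20,21,22,23,24,25,26,27,28,29,30,31}

Answer: 7 steps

d: -2,0,2,4,6,8,10,12,7,8,9,10,11,12,13,14,15,16,17,18,19,20,21,22,23,24,25,26,27,28,29,30
a: 0,1,2,3,4,5,6,7,1,1,1,1,1,1,1,1,1,1,1,1,1,1,1,1,1,1,1,1,1,1,1,1
c: 0,1,2,3,4,5,6,7,8,9,10,11,12,13,14,15,16,17,18,19,20,21,22,23,24,25,26,27,28,29,30,31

steps = 7; useful = 168; efficiency = 168/224 = 3/4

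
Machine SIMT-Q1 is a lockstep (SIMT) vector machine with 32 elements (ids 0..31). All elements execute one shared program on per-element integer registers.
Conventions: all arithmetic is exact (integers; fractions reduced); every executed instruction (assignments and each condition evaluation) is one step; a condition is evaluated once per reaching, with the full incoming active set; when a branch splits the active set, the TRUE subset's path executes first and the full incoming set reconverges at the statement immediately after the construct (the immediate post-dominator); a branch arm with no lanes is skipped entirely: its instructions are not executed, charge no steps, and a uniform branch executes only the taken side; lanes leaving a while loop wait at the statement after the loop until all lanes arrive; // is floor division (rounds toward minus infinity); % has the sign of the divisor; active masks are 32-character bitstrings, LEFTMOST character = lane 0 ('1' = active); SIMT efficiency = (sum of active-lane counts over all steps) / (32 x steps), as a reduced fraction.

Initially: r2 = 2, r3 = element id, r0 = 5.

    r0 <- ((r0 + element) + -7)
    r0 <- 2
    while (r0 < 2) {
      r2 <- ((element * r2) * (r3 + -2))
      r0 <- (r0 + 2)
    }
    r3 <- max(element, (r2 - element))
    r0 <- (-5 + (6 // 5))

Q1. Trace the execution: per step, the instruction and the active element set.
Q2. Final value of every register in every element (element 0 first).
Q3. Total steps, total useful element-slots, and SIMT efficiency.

step 0: r0 <- ((r0 + element) + -7)  11111111111111111111111111111111
step 1: r0 <- 2                      11111111111111111111111111111111
step 2: eval (r0 < 2)                11111111111111111111111111111111
step 3: r3 <- max(element, (r2 - element)) 11111111111111111111111111111111
step 4: r0 <- (-5 + (6 // 5))        11111111111111111111111111111111

Answer: 5 steps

r2: 2,2,2,2,2,2,2,2,2,2,2,2,2,2,2,2,2,2,2,2,2,2,2,2,2,2,2,2,2,2,2,2
r3: 2,1,2,3,4,5,6,7,8,9,10,11,12,13,14,15,16,17,18,19,20,21,22,23,24,25,26,27,28,29,30,31
r0: -4,-4,-4,-4,-4,-4,-4,-4,-4,-4,-4,-4,-4,-4,-4,-4,-4,-4,-4,-4,-4,-4,-4,-4,-4,-4,-4,-4,-4,-4,-4,-4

steps = 5; useful = 160; efficiency = 160/160 = 1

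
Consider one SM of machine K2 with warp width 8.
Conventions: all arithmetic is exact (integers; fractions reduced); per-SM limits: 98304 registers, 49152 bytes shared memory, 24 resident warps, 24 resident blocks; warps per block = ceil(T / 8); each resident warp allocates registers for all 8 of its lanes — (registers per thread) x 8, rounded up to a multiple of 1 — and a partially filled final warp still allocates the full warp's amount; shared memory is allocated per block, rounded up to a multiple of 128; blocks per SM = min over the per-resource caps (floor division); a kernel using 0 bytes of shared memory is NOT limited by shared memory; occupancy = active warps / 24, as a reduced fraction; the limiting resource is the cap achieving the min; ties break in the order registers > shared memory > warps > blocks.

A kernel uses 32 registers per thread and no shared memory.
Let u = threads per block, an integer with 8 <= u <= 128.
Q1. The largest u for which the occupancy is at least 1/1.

Answer: u = 96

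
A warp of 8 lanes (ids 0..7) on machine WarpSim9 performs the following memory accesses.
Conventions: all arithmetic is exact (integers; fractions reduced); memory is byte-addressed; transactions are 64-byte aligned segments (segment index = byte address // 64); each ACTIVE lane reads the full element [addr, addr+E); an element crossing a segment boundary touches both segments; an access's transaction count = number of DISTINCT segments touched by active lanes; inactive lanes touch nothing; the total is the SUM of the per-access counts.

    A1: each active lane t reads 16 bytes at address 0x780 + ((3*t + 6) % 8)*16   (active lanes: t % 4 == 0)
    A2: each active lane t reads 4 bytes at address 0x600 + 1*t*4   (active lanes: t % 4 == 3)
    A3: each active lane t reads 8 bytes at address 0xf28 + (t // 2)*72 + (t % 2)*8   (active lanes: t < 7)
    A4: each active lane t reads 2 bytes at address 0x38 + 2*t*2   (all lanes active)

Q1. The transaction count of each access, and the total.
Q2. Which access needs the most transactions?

A1: 2 transactions
A2: 1 transaction
A3: 5 transactions
A4: 2 transactions

Answer: 2,1,5,2; total 10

Answer: A3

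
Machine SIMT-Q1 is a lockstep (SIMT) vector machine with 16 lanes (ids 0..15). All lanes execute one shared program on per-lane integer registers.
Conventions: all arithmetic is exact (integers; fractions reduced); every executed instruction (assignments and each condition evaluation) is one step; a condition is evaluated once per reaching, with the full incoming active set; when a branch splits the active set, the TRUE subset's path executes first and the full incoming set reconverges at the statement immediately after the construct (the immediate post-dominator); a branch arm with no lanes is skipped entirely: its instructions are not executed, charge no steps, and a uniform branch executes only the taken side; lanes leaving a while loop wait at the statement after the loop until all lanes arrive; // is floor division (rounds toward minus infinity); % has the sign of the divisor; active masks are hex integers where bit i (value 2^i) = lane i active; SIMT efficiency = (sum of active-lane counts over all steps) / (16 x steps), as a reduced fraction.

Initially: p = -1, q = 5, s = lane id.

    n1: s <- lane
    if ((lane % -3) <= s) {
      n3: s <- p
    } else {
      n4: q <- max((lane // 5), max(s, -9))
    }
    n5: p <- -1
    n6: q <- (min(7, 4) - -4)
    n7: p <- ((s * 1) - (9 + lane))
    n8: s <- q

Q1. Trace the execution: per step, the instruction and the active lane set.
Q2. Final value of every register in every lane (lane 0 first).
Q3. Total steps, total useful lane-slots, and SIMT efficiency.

step 0: s <- lane                    0xffff
step 1: eval ((lane % -3) <= s)      0xffff
step 2: s <- p                       0xffff
step 3: p <- -1                      0xffff
step 4: q <- (min(7, 4) - -4)        0xffff
step 5: p <- ((s * 1) - (9 + lane))  0xffff
step 6: s <- q                       0xffff

Answer: 7 steps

p: -10,-11,-12,-13,-14,-15,-16,-17,-18,-19,-20,-21,-22,-23,-24,-25
q: 8,8,8,8,8,8,8,8,8,8,8,8,8,8,8,8
s: 8,8,8,8,8,8,8,8,8,8,8,8,8,8,8,8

steps = 7; useful = 112; efficiency = 112/112 = 1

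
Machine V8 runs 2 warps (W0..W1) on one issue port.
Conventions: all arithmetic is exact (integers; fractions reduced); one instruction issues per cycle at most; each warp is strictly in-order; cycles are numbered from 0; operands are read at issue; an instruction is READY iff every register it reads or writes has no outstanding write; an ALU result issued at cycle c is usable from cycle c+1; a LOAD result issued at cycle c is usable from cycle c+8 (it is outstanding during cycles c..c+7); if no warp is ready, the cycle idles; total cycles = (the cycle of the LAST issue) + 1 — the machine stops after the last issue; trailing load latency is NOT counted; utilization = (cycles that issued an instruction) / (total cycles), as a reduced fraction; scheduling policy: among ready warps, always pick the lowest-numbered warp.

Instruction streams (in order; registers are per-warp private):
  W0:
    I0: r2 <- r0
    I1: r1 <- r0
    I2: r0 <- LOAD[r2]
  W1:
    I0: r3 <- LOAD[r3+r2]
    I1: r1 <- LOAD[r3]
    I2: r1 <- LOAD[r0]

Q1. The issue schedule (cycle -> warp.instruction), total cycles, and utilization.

cycle 0: W0.I0
cycle 1: W0.I1
cycle 2: W0.I2
cycle 3: W1.I0
cycle 4: idle
cycle 5: idle
cycle 6: idle
cycle 7: idle
cycle 8: idle
cycle 9: idle
cycle 10: idle
cycle 11: W1.I1
cycle 12: idle
cycle 13: idle
cycle 14: idle
cycle 15: idle
cycle 16: idle
cycle 17: idle
cycle 18: idle
cycle 19: W1.I2

Answer: 20 cycles, utilization 3/10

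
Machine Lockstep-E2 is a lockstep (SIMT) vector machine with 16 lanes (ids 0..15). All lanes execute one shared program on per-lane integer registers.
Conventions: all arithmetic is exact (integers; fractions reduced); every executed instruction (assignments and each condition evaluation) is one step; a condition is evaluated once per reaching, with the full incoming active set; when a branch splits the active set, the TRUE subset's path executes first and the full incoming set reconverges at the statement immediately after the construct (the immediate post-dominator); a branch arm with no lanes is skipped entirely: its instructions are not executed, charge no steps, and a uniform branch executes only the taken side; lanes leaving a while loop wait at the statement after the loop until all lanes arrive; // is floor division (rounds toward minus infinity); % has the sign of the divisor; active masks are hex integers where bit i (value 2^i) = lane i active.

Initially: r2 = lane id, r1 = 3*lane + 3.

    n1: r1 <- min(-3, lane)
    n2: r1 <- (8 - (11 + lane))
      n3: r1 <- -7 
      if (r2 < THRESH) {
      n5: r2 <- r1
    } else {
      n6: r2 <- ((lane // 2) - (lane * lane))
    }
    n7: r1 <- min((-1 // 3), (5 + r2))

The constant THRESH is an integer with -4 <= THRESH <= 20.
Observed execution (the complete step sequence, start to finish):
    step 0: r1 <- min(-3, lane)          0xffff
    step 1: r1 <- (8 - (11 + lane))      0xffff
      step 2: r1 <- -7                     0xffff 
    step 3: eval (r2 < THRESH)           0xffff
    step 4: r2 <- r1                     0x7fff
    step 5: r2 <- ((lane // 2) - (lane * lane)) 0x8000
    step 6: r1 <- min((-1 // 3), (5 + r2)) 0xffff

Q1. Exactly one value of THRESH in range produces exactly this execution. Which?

Answer: THRESH = 15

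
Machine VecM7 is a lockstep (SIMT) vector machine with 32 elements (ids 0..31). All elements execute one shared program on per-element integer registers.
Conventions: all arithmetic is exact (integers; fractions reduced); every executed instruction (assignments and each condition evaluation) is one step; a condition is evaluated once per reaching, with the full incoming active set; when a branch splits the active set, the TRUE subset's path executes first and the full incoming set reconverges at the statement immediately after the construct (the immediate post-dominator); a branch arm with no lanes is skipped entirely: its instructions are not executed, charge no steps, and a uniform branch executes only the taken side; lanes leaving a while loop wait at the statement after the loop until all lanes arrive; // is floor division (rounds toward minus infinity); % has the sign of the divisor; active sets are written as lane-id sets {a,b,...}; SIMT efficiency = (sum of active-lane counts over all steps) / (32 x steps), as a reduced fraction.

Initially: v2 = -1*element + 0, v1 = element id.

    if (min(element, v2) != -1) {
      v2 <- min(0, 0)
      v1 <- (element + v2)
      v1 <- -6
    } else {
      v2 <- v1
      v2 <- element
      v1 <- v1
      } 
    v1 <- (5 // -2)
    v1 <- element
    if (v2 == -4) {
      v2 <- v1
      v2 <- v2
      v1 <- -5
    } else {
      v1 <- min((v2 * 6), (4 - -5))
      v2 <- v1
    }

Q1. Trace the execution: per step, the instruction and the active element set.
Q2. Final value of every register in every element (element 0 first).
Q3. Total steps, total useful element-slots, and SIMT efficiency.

step 0: eval (min(element, v2) != -1) {0,1,2,3,4,5,6,7,8,9,10,11,12,13,14,15,16,17,18,19,20,21,22,23,24,25,26,27,28,29,30,31}
step 1: v2 <- min(0, 0)              {0,2,3,4,5,6,7,8,9,10,11,12,13,14,15,16,17,18,19,20,21,22,23,24,25,26,27,28,29,30,31}
step 2: v1 <- (element + v2)         {0,2,3,4,5,6,7,8,9,10,11,12,13,14,15,16,17,18,19,20,21,22,23,24,25,26,27,28,29,30,31}
step 3: v1 <- -6                     {0,2,3,4,5,6,7,8,9,10,11,12,13,14,15,16,17,18,19,20,21,22,23,24,25,26,27,28,29,30,31}
step 4: v2 <- v1                     {1}
step 5: v2 <- element                {1}
step 6: v1 <- v1                     {1}
step 7: v1 <- (5 // -2)              {0,1,2,3,4,5,6,7,8,9,10,11,12,13,14,15,16,17,18,19,20,21,22,23,24,25,26,27,28,29,30,31}
step 8: v1 <- element                {0,1,2,3,4,5,6,7,8,9,10,11,12,13,14,15,16,17,18,19,20,21,22,23,24,25,26,27,28,29,30,31}
step 9: eval (v2 == -4)              {0,1,2,3,4,5,6,7,8,9,10,11,12,13,14,15,16,17,18,19,20,21,22,23,24,25,26,27,28,29,30,31}
step 10: v1 <- min((v2 * 6), (4 - -5)) {0,1,2,3,4,5,6,7,8,9,10,11,12,13,14,15,16,17,18,19,20,21,22,23,24,25,26,27,28,29,30,31}
step 11: v2 <- v1                     {0,1,2,3,4,5,6,7,8,9,10,11,12,13,14,15,16,17,18,19,20,21,22,23,24,25,26,27,28,29,30,31}

Answer: 12 steps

v2: 0,6,0,0,0,0,0,0,0,0,0,0,0,0,0,0,0,0,0,0,0,0,0,0,0,0,0,0,0,0,0,0
v1: 0,6,0,0,0,0,0,0,0,0,0,0,0,0,0,0,0,0,0,0,0,0,0,0,0,0,0,0,0,0,0,0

steps = 12; useful = 288; efficiency = 288/384 = 3/4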